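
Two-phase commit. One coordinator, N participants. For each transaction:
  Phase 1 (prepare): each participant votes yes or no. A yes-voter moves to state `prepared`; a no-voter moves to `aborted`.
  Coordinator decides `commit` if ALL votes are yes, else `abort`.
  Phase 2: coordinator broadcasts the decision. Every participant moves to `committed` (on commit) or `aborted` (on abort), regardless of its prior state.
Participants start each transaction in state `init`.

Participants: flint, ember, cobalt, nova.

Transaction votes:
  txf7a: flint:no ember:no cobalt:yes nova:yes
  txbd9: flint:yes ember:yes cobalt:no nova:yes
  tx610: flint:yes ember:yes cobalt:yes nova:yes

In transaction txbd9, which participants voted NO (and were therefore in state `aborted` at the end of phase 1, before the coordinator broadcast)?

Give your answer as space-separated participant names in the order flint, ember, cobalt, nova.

Answer: cobalt

Derivation:
Txn txbd9 phase 1: flint yes -> prepared; ember yes -> prepared; cobalt no -> aborted; nova yes -> prepared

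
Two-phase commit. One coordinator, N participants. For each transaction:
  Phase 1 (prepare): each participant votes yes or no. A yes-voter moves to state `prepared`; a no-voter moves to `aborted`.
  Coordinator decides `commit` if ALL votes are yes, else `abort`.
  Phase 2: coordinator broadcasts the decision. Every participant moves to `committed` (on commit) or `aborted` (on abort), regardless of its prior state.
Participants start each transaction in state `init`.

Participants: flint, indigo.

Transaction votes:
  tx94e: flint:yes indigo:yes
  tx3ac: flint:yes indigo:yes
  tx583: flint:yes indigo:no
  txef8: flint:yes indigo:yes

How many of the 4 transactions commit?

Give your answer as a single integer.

tx94e: all yes -> commit (commits=1)
tx3ac: all yes -> commit (commits=2)
tx583: no from indigo -> abort (commits=2)
txef8: all yes -> commit (commits=3)

Answer: 3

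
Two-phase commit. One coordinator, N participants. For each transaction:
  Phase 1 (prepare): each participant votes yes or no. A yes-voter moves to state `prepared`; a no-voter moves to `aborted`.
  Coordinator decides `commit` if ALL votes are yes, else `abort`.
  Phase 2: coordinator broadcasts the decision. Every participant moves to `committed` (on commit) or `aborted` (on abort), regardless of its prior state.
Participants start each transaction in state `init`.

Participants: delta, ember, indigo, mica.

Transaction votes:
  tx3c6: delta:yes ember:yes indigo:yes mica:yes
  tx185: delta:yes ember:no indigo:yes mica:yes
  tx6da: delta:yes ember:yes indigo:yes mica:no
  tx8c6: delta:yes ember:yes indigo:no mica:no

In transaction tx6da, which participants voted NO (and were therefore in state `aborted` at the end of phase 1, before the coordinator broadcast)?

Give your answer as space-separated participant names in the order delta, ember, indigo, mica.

Answer: mica

Derivation:
Txn tx6da phase 1: delta yes -> prepared; ember yes -> prepared; indigo yes -> prepared; mica no -> aborted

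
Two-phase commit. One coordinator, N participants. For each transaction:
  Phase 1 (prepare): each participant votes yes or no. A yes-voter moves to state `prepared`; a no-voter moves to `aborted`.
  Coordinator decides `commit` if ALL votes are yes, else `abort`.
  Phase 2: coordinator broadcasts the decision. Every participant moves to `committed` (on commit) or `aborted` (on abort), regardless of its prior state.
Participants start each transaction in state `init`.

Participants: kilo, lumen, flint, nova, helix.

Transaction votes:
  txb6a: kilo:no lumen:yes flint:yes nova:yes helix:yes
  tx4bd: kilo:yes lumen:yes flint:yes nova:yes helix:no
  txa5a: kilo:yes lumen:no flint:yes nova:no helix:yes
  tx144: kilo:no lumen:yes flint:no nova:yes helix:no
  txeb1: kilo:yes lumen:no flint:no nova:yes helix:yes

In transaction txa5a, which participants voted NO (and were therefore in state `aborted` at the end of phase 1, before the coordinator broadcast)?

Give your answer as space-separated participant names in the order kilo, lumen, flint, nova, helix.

Txn txa5a phase 1: kilo yes -> prepared; lumen no -> aborted; flint yes -> prepared; nova no -> aborted; helix yes -> prepared

Answer: lumen nova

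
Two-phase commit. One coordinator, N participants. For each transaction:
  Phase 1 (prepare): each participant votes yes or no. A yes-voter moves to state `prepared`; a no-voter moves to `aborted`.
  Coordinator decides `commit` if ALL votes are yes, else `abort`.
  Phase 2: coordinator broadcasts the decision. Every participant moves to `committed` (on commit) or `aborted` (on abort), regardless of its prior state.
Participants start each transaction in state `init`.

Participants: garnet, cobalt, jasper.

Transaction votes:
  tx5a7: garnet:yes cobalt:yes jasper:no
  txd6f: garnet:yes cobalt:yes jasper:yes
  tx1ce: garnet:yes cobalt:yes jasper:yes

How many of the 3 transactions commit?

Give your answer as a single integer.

tx5a7: no from jasper -> abort (commits=0)
txd6f: all yes -> commit (commits=1)
tx1ce: all yes -> commit (commits=2)

Answer: 2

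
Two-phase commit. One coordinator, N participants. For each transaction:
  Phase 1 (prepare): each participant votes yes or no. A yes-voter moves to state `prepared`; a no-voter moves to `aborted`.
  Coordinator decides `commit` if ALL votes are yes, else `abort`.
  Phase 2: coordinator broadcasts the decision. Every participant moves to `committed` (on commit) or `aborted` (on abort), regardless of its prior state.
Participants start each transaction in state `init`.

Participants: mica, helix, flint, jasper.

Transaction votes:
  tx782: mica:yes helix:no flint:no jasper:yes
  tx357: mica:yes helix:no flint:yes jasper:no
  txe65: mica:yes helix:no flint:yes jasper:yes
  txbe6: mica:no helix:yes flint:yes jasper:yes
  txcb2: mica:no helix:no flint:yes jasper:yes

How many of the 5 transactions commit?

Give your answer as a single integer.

tx782: no from helix, flint -> abort (commits=0)
tx357: no from helix, jasper -> abort (commits=0)
txe65: no from helix -> abort (commits=0)
txbe6: no from mica -> abort (commits=0)
txcb2: no from mica, helix -> abort (commits=0)

Answer: 0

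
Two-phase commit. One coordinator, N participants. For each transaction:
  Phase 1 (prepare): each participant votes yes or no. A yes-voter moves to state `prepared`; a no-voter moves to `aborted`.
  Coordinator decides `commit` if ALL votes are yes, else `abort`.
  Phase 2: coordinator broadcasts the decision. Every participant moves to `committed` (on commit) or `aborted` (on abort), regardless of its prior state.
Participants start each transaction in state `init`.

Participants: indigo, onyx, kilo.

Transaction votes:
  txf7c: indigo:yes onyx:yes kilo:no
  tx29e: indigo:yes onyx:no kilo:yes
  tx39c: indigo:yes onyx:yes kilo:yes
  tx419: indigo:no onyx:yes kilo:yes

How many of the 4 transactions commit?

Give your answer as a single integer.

txf7c: no from kilo -> abort (commits=0)
tx29e: no from onyx -> abort (commits=0)
tx39c: all yes -> commit (commits=1)
tx419: no from indigo -> abort (commits=1)

Answer: 1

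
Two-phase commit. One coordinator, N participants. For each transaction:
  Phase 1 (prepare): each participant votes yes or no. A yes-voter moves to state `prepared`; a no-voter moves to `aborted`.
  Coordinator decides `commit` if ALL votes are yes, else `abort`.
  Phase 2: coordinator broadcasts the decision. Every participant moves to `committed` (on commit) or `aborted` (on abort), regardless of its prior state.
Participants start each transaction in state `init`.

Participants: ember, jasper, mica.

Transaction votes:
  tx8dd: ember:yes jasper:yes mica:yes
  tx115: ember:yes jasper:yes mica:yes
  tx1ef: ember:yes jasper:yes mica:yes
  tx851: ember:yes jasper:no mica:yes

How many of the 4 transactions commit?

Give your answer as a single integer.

tx8dd: all yes -> commit (commits=1)
tx115: all yes -> commit (commits=2)
tx1ef: all yes -> commit (commits=3)
tx851: no from jasper -> abort (commits=3)

Answer: 3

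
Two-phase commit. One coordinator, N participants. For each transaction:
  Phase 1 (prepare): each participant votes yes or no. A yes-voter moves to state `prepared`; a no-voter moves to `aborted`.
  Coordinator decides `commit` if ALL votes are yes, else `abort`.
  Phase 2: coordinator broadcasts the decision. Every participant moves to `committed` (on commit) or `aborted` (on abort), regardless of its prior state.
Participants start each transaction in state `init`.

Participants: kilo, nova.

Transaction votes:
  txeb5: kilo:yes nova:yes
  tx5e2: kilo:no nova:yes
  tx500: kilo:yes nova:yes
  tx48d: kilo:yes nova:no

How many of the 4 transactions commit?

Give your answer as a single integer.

txeb5: all yes -> commit (commits=1)
tx5e2: no from kilo -> abort (commits=1)
tx500: all yes -> commit (commits=2)
tx48d: no from nova -> abort (commits=2)

Answer: 2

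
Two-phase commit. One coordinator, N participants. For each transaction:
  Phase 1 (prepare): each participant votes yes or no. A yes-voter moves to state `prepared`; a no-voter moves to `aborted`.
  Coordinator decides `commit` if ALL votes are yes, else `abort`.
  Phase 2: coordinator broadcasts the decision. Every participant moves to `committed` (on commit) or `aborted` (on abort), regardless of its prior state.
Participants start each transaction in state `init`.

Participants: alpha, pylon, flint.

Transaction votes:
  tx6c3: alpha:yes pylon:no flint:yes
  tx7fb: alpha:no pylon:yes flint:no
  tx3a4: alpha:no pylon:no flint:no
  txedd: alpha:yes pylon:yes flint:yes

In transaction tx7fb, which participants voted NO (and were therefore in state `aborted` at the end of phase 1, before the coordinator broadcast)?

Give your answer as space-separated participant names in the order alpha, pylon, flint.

Txn tx7fb phase 1: alpha no -> aborted; pylon yes -> prepared; flint no -> aborted

Answer: alpha flint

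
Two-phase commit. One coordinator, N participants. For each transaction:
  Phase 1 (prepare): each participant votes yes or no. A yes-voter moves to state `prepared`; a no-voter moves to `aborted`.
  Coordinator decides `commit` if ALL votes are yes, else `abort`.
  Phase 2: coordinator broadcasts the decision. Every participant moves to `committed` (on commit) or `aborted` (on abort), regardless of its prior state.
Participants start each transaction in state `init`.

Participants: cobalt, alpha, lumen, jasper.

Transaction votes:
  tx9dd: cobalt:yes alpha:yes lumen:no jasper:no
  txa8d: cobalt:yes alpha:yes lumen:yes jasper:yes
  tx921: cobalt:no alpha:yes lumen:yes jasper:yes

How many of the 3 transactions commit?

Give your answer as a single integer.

Answer: 1

Derivation:
tx9dd: no from lumen, jasper -> abort (commits=0)
txa8d: all yes -> commit (commits=1)
tx921: no from cobalt -> abort (commits=1)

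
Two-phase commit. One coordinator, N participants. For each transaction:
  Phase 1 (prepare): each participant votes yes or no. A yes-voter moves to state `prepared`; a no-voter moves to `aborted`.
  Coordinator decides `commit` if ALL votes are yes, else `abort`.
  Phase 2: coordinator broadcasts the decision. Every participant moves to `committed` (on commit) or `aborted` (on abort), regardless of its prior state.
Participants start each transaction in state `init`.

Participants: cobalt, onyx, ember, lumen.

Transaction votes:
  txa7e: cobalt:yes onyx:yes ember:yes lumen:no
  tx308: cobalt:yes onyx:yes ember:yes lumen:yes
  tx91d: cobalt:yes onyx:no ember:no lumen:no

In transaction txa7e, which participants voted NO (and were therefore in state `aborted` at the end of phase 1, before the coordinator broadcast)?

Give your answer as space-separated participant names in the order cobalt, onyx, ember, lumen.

Answer: lumen

Derivation:
Txn txa7e phase 1: cobalt yes -> prepared; onyx yes -> prepared; ember yes -> prepared; lumen no -> aborted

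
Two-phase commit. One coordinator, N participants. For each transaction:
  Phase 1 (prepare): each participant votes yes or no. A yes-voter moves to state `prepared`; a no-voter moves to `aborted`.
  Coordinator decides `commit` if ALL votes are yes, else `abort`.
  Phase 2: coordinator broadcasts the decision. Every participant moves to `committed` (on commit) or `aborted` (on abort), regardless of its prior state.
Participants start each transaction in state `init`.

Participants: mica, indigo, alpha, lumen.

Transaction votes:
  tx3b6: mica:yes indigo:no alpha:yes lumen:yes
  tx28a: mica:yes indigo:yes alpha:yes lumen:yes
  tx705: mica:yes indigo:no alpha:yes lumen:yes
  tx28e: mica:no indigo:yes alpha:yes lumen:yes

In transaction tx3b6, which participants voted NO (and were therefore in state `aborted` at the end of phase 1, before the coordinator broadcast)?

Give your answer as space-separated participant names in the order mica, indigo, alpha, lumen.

Answer: indigo

Derivation:
Txn tx3b6 phase 1: mica yes -> prepared; indigo no -> aborted; alpha yes -> prepared; lumen yes -> prepared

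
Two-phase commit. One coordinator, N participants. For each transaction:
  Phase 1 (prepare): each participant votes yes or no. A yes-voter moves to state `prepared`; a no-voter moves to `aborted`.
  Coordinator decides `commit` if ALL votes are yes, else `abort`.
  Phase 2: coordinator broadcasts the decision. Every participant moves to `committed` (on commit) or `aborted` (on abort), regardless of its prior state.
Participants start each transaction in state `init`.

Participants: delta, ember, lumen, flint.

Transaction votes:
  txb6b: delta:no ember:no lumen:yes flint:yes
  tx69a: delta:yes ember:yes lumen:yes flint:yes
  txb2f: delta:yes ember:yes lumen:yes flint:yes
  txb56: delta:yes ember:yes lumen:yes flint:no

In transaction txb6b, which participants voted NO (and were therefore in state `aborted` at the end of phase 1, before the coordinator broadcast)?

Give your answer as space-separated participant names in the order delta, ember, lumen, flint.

Answer: delta ember

Derivation:
Txn txb6b phase 1: delta no -> aborted; ember no -> aborted; lumen yes -> prepared; flint yes -> prepared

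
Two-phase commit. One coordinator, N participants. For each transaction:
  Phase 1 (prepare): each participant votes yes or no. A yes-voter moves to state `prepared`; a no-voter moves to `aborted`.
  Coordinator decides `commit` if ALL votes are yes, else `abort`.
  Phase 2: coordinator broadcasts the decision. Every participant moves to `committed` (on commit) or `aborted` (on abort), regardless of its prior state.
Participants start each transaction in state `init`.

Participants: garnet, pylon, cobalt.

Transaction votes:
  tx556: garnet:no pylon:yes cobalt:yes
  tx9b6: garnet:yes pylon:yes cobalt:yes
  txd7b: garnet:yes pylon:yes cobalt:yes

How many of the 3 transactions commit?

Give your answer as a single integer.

Answer: 2

Derivation:
tx556: no from garnet -> abort (commits=0)
tx9b6: all yes -> commit (commits=1)
txd7b: all yes -> commit (commits=2)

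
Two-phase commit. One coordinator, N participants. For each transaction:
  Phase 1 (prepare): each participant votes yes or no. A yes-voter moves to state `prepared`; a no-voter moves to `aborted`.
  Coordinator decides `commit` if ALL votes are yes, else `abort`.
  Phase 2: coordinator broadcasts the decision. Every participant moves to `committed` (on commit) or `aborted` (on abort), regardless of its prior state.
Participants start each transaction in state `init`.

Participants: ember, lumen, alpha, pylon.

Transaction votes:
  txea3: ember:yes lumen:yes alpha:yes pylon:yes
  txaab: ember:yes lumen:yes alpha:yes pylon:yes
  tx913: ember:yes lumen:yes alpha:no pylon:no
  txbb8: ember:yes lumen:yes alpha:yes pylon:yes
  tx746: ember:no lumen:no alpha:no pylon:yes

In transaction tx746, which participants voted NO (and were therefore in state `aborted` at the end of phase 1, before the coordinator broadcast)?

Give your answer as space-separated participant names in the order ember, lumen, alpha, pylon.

Answer: ember lumen alpha

Derivation:
Txn tx746 phase 1: ember no -> aborted; lumen no -> aborted; alpha no -> aborted; pylon yes -> prepared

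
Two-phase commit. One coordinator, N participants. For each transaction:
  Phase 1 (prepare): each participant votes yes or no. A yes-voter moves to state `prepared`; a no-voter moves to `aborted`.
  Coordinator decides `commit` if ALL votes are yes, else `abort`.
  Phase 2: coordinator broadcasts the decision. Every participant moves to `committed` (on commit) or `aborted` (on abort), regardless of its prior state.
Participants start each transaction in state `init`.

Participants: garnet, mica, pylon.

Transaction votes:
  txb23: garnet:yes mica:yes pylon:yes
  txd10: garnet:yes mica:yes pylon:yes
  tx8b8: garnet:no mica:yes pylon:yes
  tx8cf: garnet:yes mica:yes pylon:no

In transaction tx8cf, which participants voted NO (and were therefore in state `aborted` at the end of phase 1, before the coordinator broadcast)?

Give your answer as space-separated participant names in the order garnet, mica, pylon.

Txn tx8cf phase 1: garnet yes -> prepared; mica yes -> prepared; pylon no -> aborted

Answer: pylon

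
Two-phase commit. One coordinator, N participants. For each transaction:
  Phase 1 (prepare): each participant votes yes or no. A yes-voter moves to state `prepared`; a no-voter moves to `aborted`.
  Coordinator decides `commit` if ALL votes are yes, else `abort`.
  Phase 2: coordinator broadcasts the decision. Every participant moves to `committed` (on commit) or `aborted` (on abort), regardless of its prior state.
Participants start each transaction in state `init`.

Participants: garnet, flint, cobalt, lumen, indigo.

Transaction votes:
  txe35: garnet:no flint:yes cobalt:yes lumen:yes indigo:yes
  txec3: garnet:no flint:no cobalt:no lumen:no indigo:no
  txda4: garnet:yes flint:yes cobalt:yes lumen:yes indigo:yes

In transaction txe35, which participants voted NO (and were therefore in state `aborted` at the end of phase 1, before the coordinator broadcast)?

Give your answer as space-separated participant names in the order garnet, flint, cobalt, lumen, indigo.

Answer: garnet

Derivation:
Txn txe35 phase 1: garnet no -> aborted; flint yes -> prepared; cobalt yes -> prepared; lumen yes -> prepared; indigo yes -> prepared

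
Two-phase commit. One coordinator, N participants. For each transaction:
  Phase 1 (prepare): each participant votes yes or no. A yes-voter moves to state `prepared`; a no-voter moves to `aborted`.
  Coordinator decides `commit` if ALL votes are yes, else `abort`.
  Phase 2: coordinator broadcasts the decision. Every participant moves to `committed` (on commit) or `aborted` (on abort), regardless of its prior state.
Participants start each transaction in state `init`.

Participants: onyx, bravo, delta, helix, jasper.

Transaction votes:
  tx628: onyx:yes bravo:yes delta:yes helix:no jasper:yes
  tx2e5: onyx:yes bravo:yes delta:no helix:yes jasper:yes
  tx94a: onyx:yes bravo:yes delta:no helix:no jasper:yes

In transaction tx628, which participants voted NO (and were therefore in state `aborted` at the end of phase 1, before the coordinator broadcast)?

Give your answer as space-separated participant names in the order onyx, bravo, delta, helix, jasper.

Txn tx628 phase 1: onyx yes -> prepared; bravo yes -> prepared; delta yes -> prepared; helix no -> aborted; jasper yes -> prepared

Answer: helix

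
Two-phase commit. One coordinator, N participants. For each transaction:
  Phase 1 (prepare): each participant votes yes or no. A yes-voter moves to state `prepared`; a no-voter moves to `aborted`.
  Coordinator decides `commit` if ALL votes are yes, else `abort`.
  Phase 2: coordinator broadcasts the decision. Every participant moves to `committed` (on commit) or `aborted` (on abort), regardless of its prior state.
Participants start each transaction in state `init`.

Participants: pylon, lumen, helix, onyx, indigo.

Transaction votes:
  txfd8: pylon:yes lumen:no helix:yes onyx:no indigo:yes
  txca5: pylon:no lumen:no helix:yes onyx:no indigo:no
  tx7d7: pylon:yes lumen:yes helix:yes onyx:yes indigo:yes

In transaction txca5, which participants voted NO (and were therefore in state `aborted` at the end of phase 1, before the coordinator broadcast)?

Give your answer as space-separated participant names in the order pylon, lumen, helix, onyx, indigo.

Answer: pylon lumen onyx indigo

Derivation:
Txn txca5 phase 1: pylon no -> aborted; lumen no -> aborted; helix yes -> prepared; onyx no -> aborted; indigo no -> aborted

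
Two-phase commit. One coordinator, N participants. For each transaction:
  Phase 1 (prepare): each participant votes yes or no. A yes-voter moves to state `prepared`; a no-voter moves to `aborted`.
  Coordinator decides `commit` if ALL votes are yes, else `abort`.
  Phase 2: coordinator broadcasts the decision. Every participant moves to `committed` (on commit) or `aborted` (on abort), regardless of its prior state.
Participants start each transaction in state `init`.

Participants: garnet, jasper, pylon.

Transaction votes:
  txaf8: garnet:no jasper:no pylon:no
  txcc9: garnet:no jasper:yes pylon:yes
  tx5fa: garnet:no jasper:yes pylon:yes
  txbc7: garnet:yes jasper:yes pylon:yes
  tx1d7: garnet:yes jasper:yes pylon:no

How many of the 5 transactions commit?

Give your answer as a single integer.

Answer: 1

Derivation:
txaf8: no from garnet, jasper, pylon -> abort (commits=0)
txcc9: no from garnet -> abort (commits=0)
tx5fa: no from garnet -> abort (commits=0)
txbc7: all yes -> commit (commits=1)
tx1d7: no from pylon -> abort (commits=1)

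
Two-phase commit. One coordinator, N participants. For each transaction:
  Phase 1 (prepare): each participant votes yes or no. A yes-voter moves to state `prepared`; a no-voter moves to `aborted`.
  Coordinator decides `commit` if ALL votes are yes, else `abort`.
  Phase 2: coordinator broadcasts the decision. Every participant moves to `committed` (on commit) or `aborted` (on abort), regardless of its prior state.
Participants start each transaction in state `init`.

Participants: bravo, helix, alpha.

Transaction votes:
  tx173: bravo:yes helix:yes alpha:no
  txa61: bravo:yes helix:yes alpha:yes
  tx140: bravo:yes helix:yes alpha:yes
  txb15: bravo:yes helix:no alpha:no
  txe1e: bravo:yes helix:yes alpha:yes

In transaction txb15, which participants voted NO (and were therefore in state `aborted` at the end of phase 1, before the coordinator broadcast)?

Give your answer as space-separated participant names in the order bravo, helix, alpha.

Answer: helix alpha

Derivation:
Txn txb15 phase 1: bravo yes -> prepared; helix no -> aborted; alpha no -> aborted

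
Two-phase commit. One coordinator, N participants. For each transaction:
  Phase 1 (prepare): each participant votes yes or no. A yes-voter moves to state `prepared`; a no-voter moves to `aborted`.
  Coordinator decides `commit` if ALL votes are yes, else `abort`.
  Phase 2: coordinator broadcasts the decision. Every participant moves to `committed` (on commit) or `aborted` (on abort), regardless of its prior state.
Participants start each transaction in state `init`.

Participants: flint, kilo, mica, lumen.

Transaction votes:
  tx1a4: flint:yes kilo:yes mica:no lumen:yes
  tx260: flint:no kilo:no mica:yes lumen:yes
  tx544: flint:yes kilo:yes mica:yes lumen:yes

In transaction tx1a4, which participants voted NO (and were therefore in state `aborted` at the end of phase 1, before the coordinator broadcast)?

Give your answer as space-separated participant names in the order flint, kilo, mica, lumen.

Txn tx1a4 phase 1: flint yes -> prepared; kilo yes -> prepared; mica no -> aborted; lumen yes -> prepared

Answer: mica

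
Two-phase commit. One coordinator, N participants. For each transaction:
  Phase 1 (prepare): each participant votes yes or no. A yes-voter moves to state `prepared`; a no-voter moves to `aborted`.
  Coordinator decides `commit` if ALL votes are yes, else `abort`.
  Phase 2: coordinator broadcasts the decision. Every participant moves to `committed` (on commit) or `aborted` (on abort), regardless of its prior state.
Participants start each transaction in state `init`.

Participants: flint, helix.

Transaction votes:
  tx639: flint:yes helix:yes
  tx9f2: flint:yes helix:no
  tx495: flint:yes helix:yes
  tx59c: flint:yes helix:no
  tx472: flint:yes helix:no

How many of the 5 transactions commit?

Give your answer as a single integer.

tx639: all yes -> commit (commits=1)
tx9f2: no from helix -> abort (commits=1)
tx495: all yes -> commit (commits=2)
tx59c: no from helix -> abort (commits=2)
tx472: no from helix -> abort (commits=2)

Answer: 2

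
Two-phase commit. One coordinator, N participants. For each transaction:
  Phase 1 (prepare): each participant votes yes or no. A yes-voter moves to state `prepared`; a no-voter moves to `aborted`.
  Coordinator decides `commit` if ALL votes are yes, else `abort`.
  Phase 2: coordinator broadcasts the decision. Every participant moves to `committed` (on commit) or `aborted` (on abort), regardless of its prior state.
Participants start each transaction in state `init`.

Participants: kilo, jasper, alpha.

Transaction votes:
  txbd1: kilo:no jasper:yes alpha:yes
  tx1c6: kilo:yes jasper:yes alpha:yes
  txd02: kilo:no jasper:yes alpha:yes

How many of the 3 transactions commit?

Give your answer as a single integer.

txbd1: no from kilo -> abort (commits=0)
tx1c6: all yes -> commit (commits=1)
txd02: no from kilo -> abort (commits=1)

Answer: 1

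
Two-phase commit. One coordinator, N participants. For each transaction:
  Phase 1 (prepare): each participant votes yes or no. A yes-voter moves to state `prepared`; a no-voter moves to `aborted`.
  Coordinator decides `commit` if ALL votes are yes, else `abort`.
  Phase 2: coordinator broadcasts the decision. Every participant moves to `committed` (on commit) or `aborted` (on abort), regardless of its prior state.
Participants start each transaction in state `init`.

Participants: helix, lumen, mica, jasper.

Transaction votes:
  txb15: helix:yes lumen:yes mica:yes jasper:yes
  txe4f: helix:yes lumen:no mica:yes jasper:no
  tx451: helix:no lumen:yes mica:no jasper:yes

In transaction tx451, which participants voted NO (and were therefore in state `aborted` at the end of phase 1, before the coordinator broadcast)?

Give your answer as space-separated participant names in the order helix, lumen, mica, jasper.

Txn tx451 phase 1: helix no -> aborted; lumen yes -> prepared; mica no -> aborted; jasper yes -> prepared

Answer: helix mica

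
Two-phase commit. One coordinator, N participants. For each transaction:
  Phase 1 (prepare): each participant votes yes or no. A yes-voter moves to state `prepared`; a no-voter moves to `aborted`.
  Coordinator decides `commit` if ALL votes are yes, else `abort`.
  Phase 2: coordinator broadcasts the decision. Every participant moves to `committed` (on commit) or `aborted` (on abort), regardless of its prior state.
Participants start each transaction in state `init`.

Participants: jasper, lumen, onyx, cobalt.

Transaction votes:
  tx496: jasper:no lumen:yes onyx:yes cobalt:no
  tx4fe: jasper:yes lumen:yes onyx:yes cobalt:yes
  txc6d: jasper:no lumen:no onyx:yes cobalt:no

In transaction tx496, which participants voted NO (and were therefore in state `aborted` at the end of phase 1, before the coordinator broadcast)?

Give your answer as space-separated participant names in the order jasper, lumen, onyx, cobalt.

Answer: jasper cobalt

Derivation:
Txn tx496 phase 1: jasper no -> aborted; lumen yes -> prepared; onyx yes -> prepared; cobalt no -> aborted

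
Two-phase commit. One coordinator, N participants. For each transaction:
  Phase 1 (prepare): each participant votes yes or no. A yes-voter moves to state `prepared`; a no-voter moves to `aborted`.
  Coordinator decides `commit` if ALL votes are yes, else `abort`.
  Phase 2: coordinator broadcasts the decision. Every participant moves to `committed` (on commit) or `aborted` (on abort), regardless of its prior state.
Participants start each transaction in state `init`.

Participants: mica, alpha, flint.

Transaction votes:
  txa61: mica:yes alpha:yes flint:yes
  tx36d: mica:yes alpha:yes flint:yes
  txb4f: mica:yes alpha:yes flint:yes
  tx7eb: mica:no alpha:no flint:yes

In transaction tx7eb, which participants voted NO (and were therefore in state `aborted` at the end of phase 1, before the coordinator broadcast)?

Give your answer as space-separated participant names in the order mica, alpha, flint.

Answer: mica alpha

Derivation:
Txn tx7eb phase 1: mica no -> aborted; alpha no -> aborted; flint yes -> prepared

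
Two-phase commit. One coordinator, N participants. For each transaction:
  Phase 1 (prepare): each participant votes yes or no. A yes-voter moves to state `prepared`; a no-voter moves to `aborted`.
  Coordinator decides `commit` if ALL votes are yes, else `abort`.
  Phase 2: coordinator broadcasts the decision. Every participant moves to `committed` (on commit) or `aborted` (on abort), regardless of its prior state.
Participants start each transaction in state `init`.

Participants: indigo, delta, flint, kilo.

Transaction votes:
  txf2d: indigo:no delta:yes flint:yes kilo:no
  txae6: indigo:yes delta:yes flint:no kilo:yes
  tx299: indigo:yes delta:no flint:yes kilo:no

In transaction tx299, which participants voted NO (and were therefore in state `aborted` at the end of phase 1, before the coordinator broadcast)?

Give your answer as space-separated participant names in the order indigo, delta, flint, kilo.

Txn tx299 phase 1: indigo yes -> prepared; delta no -> aborted; flint yes -> prepared; kilo no -> aborted

Answer: delta kilo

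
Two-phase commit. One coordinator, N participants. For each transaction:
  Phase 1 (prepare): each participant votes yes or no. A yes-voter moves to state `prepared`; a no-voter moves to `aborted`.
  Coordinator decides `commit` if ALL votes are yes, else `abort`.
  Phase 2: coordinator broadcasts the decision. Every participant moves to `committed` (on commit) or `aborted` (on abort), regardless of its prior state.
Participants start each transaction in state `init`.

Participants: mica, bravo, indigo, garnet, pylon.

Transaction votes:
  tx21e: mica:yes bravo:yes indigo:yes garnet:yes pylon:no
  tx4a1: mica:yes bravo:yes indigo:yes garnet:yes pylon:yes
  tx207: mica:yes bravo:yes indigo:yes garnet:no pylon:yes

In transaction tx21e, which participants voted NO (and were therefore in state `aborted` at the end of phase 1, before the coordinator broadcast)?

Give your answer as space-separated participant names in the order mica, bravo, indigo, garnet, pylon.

Answer: pylon

Derivation:
Txn tx21e phase 1: mica yes -> prepared; bravo yes -> prepared; indigo yes -> prepared; garnet yes -> prepared; pylon no -> aborted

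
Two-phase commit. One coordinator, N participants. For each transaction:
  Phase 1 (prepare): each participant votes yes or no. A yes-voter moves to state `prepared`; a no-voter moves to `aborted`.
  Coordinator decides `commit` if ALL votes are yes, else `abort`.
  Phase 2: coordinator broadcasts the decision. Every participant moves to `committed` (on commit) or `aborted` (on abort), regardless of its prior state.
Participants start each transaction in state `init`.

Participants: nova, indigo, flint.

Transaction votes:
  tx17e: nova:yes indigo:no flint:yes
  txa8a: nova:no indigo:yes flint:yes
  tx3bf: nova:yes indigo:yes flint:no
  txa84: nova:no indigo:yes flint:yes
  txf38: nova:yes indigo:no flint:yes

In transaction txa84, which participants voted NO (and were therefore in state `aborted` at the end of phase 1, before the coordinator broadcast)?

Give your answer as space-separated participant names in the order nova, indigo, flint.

Txn txa84 phase 1: nova no -> aborted; indigo yes -> prepared; flint yes -> prepared

Answer: nova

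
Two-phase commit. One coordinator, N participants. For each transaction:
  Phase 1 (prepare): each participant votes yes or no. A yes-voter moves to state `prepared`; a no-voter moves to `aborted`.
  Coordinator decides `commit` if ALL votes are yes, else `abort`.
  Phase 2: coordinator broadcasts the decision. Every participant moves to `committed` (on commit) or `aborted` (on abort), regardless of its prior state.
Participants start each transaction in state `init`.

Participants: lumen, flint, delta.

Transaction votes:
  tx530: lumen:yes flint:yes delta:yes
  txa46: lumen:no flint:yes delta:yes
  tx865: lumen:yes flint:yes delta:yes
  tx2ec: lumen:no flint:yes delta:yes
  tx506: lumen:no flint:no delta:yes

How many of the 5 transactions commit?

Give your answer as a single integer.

tx530: all yes -> commit (commits=1)
txa46: no from lumen -> abort (commits=1)
tx865: all yes -> commit (commits=2)
tx2ec: no from lumen -> abort (commits=2)
tx506: no from lumen, flint -> abort (commits=2)

Answer: 2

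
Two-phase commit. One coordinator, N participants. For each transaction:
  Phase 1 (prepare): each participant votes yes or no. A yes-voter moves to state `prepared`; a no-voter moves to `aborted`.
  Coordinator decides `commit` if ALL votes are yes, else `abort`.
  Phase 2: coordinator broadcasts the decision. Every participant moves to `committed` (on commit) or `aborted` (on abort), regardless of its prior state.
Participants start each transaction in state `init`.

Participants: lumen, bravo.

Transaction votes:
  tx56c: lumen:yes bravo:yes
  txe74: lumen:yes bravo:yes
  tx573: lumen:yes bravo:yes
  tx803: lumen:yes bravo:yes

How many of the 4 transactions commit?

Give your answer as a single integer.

tx56c: all yes -> commit (commits=1)
txe74: all yes -> commit (commits=2)
tx573: all yes -> commit (commits=3)
tx803: all yes -> commit (commits=4)

Answer: 4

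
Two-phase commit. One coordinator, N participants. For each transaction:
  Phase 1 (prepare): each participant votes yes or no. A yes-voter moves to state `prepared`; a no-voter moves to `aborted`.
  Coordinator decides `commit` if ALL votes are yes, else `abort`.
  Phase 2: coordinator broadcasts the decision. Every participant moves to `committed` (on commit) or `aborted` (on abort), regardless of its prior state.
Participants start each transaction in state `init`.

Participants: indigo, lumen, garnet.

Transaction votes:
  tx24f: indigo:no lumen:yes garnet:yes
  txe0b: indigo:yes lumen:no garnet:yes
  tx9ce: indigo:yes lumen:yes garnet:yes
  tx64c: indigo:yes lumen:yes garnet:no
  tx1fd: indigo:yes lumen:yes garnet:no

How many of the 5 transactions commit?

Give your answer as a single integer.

tx24f: no from indigo -> abort (commits=0)
txe0b: no from lumen -> abort (commits=0)
tx9ce: all yes -> commit (commits=1)
tx64c: no from garnet -> abort (commits=1)
tx1fd: no from garnet -> abort (commits=1)

Answer: 1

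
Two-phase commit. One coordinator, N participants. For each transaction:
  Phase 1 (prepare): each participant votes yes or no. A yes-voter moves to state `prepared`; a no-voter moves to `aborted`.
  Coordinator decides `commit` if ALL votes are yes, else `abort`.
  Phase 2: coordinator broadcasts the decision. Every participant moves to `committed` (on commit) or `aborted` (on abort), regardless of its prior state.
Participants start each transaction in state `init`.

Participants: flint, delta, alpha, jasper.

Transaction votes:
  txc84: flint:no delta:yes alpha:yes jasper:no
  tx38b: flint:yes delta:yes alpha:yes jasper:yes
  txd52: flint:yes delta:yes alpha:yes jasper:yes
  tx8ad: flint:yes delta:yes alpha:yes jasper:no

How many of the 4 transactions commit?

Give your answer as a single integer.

txc84: no from flint, jasper -> abort (commits=0)
tx38b: all yes -> commit (commits=1)
txd52: all yes -> commit (commits=2)
tx8ad: no from jasper -> abort (commits=2)

Answer: 2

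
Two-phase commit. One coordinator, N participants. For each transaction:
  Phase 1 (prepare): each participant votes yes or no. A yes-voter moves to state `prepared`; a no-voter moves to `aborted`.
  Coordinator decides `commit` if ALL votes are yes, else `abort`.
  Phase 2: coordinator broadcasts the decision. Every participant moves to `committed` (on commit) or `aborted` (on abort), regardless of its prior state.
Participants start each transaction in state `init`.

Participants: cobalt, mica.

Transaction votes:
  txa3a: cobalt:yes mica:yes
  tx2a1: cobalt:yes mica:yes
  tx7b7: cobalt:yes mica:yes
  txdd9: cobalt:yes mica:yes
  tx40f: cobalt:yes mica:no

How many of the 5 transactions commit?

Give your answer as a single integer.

txa3a: all yes -> commit (commits=1)
tx2a1: all yes -> commit (commits=2)
tx7b7: all yes -> commit (commits=3)
txdd9: all yes -> commit (commits=4)
tx40f: no from mica -> abort (commits=4)

Answer: 4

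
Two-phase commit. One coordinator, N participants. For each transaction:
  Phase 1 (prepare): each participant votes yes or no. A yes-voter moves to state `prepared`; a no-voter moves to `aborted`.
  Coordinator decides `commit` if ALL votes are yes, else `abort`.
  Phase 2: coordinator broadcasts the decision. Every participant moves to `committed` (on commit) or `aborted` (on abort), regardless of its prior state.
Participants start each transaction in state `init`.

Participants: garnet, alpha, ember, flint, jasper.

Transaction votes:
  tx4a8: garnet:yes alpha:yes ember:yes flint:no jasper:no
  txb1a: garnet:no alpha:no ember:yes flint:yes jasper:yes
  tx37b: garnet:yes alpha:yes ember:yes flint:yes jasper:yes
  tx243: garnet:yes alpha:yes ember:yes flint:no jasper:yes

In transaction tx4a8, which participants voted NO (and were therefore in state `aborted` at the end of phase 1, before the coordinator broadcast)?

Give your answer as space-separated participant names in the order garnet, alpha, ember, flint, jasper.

Answer: flint jasper

Derivation:
Txn tx4a8 phase 1: garnet yes -> prepared; alpha yes -> prepared; ember yes -> prepared; flint no -> aborted; jasper no -> aborted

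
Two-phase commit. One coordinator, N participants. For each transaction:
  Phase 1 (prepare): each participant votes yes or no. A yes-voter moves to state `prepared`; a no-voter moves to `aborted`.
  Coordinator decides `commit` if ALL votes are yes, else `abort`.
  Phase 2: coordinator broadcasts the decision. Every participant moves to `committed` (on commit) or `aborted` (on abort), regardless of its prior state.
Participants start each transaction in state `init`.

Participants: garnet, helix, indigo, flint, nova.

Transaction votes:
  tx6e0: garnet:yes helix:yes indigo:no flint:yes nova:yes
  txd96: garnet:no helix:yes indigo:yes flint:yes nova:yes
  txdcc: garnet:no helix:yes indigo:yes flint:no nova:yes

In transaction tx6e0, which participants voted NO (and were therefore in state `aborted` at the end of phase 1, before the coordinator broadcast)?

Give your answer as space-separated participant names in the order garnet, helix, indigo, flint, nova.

Answer: indigo

Derivation:
Txn tx6e0 phase 1: garnet yes -> prepared; helix yes -> prepared; indigo no -> aborted; flint yes -> prepared; nova yes -> prepared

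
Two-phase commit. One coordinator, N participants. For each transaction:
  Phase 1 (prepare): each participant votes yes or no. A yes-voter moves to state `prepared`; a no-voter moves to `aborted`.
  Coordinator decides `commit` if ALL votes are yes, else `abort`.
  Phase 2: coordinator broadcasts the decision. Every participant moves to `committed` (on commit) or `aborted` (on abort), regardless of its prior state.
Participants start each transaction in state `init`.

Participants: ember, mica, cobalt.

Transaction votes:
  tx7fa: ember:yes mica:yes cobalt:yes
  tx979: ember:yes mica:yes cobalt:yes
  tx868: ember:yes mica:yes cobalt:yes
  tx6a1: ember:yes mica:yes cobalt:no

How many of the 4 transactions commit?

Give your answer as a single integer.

tx7fa: all yes -> commit (commits=1)
tx979: all yes -> commit (commits=2)
tx868: all yes -> commit (commits=3)
tx6a1: no from cobalt -> abort (commits=3)

Answer: 3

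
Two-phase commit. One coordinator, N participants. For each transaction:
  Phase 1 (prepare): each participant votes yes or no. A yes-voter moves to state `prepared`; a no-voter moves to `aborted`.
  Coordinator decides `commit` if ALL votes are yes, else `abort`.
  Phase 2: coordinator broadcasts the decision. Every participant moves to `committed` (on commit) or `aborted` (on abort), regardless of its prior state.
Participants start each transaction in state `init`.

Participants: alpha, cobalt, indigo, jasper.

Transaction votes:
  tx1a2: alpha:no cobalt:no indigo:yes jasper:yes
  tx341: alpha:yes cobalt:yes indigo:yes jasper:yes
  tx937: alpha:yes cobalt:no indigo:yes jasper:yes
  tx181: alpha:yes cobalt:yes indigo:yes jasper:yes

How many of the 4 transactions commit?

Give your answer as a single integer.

Answer: 2

Derivation:
tx1a2: no from alpha, cobalt -> abort (commits=0)
tx341: all yes -> commit (commits=1)
tx937: no from cobalt -> abort (commits=1)
tx181: all yes -> commit (commits=2)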